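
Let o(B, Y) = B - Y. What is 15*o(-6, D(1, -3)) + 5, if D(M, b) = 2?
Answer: -115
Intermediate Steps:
15*o(-6, D(1, -3)) + 5 = 15*(-6 - 1*2) + 5 = 15*(-6 - 2) + 5 = 15*(-8) + 5 = -120 + 5 = -115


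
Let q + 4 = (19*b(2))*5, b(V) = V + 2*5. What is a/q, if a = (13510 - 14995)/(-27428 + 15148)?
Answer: 297/2790016 ≈ 0.00010645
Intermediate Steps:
b(V) = 10 + V (b(V) = V + 10 = 10 + V)
q = 1136 (q = -4 + (19*(10 + 2))*5 = -4 + (19*12)*5 = -4 + 228*5 = -4 + 1140 = 1136)
a = 297/2456 (a = -1485/(-12280) = -1485*(-1/12280) = 297/2456 ≈ 0.12093)
a/q = (297/2456)/1136 = (297/2456)*(1/1136) = 297/2790016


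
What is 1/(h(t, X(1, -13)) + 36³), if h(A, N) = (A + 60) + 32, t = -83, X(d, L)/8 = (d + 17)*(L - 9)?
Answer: 1/46665 ≈ 2.1429e-5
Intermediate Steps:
X(d, L) = 8*(-9 + L)*(17 + d) (X(d, L) = 8*((d + 17)*(L - 9)) = 8*((17 + d)*(-9 + L)) = 8*((-9 + L)*(17 + d)) = 8*(-9 + L)*(17 + d))
h(A, N) = 92 + A (h(A, N) = (60 + A) + 32 = 92 + A)
1/(h(t, X(1, -13)) + 36³) = 1/((92 - 83) + 36³) = 1/(9 + 46656) = 1/46665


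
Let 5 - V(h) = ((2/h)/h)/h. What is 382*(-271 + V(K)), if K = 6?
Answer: -5487239/54 ≈ -1.0162e+5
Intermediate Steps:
V(h) = 5 - 2/h³ (V(h) = 5 - (2/h)/h/h = 5 - 2/h²/h = 5 - 2/h³)
382*(-271 + V(K)) = 382*(-271 + (5 - 2/6³)) = 382*(-271 + (5 - 2*1/216)) = 382*(-271 + (5 - 1/108)) = 382*(-271 + 539/108) = 382*(-28729/108) = -5487239/54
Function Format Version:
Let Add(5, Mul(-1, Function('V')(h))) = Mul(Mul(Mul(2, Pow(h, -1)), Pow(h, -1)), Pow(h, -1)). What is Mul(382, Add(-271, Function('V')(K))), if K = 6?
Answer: Rational(-5487239, 54) ≈ -1.0162e+5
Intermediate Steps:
Function('V')(h) = Add(5, Mul(-2, Pow(h, -3))) (Function('V')(h) = Add(5, Mul(-1, Mul(Mul(Mul(2, Pow(h, -1)), Pow(h, -1)), Pow(h, -1)))) = Add(5, Mul(-1, Mul(Mul(2, Pow(h, -2)), Pow(h, -1)))) = Add(5, Mul(-1, Mul(2, Pow(h, -3)))) = Add(5, Mul(-2, Pow(h, -3))))
Mul(382, Add(-271, Function('V')(K))) = Mul(382, Add(-271, Add(5, Mul(-2, Pow(6, -3))))) = Mul(382, Add(-271, Add(5, Mul(-2, Rational(1, 216))))) = Mul(382, Add(-271, Add(5, Rational(-1, 108)))) = Mul(382, Add(-271, Rational(539, 108))) = Mul(382, Rational(-28729, 108)) = Rational(-5487239, 54)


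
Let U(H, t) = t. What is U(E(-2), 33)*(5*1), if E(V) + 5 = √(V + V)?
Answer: 165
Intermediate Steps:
E(V) = -5 + √2*√V (E(V) = -5 + √(V + V) = -5 + √(2*V) = -5 + √2*√V)
U(E(-2), 33)*(5*1) = 33*(5*1) = 33*5 = 165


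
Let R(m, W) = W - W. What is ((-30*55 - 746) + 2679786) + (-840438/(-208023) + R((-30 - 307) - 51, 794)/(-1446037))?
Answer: 185653180136/69341 ≈ 2.6774e+6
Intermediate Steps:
R(m, W) = 0
((-30*55 - 746) + 2679786) + (-840438/(-208023) + R((-30 - 307) - 51, 794)/(-1446037)) = ((-30*55 - 746) + 2679786) + (-840438/(-208023) + 0/(-1446037)) = ((-1650 - 746) + 2679786) + (-840438*(-1/208023) + 0*(-1/1446037)) = (-2396 + 2679786) + (280146/69341 + 0) = 2677390 + 280146/69341 = 185653180136/69341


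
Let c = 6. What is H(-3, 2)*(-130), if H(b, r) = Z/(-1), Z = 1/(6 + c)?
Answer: 65/6 ≈ 10.833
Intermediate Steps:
Z = 1/12 (Z = 1/(6 + 6) = 1/12 ≈ 0.083333)
H(b, r) = -1/12 (H(b, r) = (1/12)/(-1) = (1/12)*(-1) = -1/12)
H(-3, 2)*(-130) = -1/12*(-130) = 65/6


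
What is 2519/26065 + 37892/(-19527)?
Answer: -938466467/508971255 ≈ -1.8438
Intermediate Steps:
2519/26065 + 37892/(-19527) = 2519*(1/26065) + 37892*(-1/19527) = 2519/26065 - 37892/19527 = -938466467/508971255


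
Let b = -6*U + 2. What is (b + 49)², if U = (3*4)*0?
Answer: 2601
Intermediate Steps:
U = 0 (U = 12*0 = 0)
b = 2 (b = -6*0 + 2 = 0 + 2 = 2)
(b + 49)² = (2 + 49)² = 51² = 2601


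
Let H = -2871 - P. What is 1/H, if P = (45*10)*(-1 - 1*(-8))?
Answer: -1/6021 ≈ -0.00016609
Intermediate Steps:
P = 3150 (P = 450*(-1 + 8) = 450*7 = 3150)
H = -6021 (H = -2871 - 1*3150 = -2871 - 3150 = -6021)
1/H = 1/(-6021) = -1/6021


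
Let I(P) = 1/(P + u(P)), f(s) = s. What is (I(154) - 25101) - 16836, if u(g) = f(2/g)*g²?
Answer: -19374893/462 ≈ -41937.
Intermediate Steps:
u(g) = 2*g (u(g) = (2/g)*g² = 2*g)
I(P) = 1/(3*P) (I(P) = 1/(P + 2*P) = 1/(3*P))
(I(154) - 25101) - 16836 = ((⅓)/154 - 25101) - 16836 = ((⅓)*(1/154) - 25101) - 16836 = (1/462 - 25101) - 16836 = -11596661/462 - 16836 = -19374893/462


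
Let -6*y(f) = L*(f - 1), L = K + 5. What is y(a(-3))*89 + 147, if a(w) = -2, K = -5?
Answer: 147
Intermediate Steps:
L = 0 (L = -5 + 5 = 0)
y(f) = 0 (y(f) = -0*(f - 1) = -0*(-1 + f) = -⅙*0 = 0)
y(a(-3))*89 + 147 = 0*89 + 147 = 0 + 147 = 147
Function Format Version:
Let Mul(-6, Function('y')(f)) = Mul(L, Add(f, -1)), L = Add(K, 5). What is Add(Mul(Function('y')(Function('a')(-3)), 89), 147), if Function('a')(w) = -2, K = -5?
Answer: 147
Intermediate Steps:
L = 0 (L = Add(-5, 5) = 0)
Function('y')(f) = 0 (Function('y')(f) = Mul(Rational(-1, 6), Mul(0, Add(f, -1))) = Mul(Rational(-1, 6), Mul(0, Add(-1, f))) = Mul(Rational(-1, 6), 0) = 0)
Add(Mul(Function('y')(Function('a')(-3)), 89), 147) = Add(Mul(0, 89), 147) = Add(0, 147) = 147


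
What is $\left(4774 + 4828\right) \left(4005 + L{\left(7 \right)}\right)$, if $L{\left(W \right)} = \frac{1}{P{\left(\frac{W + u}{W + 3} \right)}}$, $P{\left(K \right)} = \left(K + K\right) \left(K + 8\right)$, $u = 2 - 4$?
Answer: $\frac{653771374}{17} \approx 3.8457 \cdot 10^{7}$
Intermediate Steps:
$u = -2$ ($u = 2 - 4 = -2$)
$P{\left(K \right)} = 2 K \left(8 + K\right)$
$L{\left(W \right)} = \frac{3 + W}{2 \left(-2 + W\right) \left(8 + \frac{-2 + W}{3 + W}\right)}$ ($L{\left(W \right)} = \frac{1}{2 \frac{W - 2}{W + 3} \left(8 + \frac{W - 2}{W + 3}\right)} = \frac{1}{2 \frac{-2 + W}{3 + W} \left(8 + \frac{-2 + W}{3 + W}\right)} = \frac{1}{2 \frac{1}{3 + W} \left(-2 + W\right) \left(8 + \frac{-2 + W}{3 + W}\right)} = \frac{3 + W}{2 \left(-2 + W\right) \left(8 + \frac{-2 + W}{3 + W}\right)}$)
$\left(4774 + 4828\right) \left(4005 + L{\left(7 \right)}\right) = \left(4774 + 4828\right) \left(4005 + \frac{\left(3 + 7\right)^{2}}{2 \left(-2 + 7\right) \left(22 + 9 \cdot 7\right)}\right) = 9602 \left(4005 + \frac{10^{2}}{2 \cdot 5 \left(22 + 63\right)}\right) = 9602 \left(4005 + \frac{1}{2} \cdot \frac{1}{5} \cdot 100 \cdot \frac{1}{85}\right) = 9602 \left(4005 + \frac{2}{17}\right) = 9602 \cdot \frac{68087}{17} = \frac{653771374}{17}$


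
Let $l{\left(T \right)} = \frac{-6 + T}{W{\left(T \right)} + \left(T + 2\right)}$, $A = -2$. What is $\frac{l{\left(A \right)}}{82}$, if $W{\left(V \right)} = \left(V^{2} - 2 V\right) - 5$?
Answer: $- \frac{4}{123} \approx -0.03252$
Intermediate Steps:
$W{\left(V \right)} = -5 + V^{2} - 2 V$
$l{\left(T \right)} = \frac{-6 + T}{-3 + T^{2} - T}$ ($l{\left(T \right)} = \frac{-6 + T}{\left(-5 + T^{2} - 2 T\right) + \left(T + 2\right)} = \frac{-6 + T}{\left(-5 + T^{2} - 2 T\right) + \left(2 + T\right)} = \frac{-6 + T}{-3 + T^{2} - T}$)
$\frac{l{\left(A \right)}}{82} = \frac{\frac{1}{-3 + \left(-2\right)^{2} - -2} \left(-6 - 2\right)}{82} = \frac{1}{-3 + 4 + 2} \left(-8\right) \frac{1}{82} = \frac{1}{3} \left(-8\right) \frac{1}{82} = \left(- \frac{8}{3}\right) \frac{1}{82} = - \frac{4}{123}$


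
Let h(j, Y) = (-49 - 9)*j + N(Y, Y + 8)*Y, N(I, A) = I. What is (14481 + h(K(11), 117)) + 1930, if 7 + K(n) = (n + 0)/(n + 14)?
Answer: 762012/25 ≈ 30480.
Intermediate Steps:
K(n) = -7 + n/(14 + n) (K(n) = -7 + (n + 0)/(n + 14) = -7 + n/(14 + n))
h(j, Y) = Y² - 58*j (h(j, Y) = (-49 - 9)*j + Y*Y = -58*j + Y² = Y² - 58*j)
(14481 + h(K(11), 117)) + 1930 = (14481 + (117² - 116*(-49 - 3*11)/(14 + 11))) + 1930 = (14481 + (13689 - 116*(-49 - 33)/25)) + 1930 = (14481 + (13689 - 116*(-82)/25)) + 1930 = (14481 + (13689 - 58*(-164/25))) + 1930 = (14481 + (13689 + 9512/25)) + 1930 = (14481 + 351737/25) + 1930 = 713762/25 + 1930 = 762012/25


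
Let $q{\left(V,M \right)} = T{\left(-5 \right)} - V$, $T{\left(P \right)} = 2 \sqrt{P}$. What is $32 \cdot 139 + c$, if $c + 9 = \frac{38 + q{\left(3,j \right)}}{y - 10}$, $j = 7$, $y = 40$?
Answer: $\frac{26641}{6} + \frac{i \sqrt{5}}{15} \approx 4440.2 + 0.14907 i$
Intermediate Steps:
$q{\left(V,M \right)} = - V + 2 i \sqrt{5}$ ($q{\left(V,M \right)} = 2 \sqrt{-5} - V = 2 i \sqrt{5} - V = - V + 2 i \sqrt{5}$)
$c = - \frac{47}{6} + \frac{i \sqrt{5}}{15}$ ($c = -9 + \frac{38 + \left(\left(-1\right) 3 + 2 i \sqrt{5}\right)}{40 - 10} = -9 + \frac{38 - \left(3 - 2 i \sqrt{5}\right)}{30} = -9 + \left(35 + 2 i \sqrt{5}\right) \frac{1}{30} = -9 + \left(\frac{7}{6} + \frac{i \sqrt{5}}{15}\right) = - \frac{47}{6} + \frac{i \sqrt{5}}{15} \approx -7.8333 + 0.14907 i$)
$32 \cdot 139 + c = 32 \cdot 139 - \left(\frac{47}{6} - \frac{i \sqrt{5}}{15}\right) = 4448 - \left(\frac{47}{6} - \frac{i \sqrt{5}}{15}\right) = \frac{26641}{6} + \frac{i \sqrt{5}}{15}$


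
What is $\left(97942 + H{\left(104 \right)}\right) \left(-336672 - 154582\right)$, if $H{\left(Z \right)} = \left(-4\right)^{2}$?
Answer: $-48122259332$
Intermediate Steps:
$H{\left(Z \right)} = 16$
$\left(97942 + H{\left(104 \right)}\right) \left(-336672 - 154582\right) = \left(97942 + 16\right) \left(-336672 - 154582\right) = 97958 \left(-491254\right) = -48122259332$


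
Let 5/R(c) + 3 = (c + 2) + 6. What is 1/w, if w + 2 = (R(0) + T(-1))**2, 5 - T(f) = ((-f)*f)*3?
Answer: 1/79 ≈ 0.012658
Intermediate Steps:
T(f) = 5 + 3*f**2 (T(f) = 5 - (-f)*f*3 = 5 - (-f**2)*3 = 5 - (-3)*f**2 = 5 + 3*f**2)
R(c) = 5/(5 + c) (R(c) = 5/(-3 + ((c + 2) + 6)) = 5/(-3 + ((2 + c) + 6)) = 5/(-3 + (8 + c)) = 5/(5 + c))
w = 79 (w = -2 + (5/(5 + 0) + (5 + 3*(-1)**2))**2 = -2 + (5/5 + (5 + 3*1))**2 = -2 + (5*(1/5) + (5 + 3))**2 = -2 + (1 + 8)**2 = -2 + 9**2 = -2 + 81 = 79)
1/w = 1/79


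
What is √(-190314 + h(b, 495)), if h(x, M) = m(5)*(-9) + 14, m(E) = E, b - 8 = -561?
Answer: I*√190345 ≈ 436.29*I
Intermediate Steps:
b = -553 (b = 8 - 561 = -553)
h(x, M) = -31 (h(x, M) = 5*(-9) + 14 = -45 + 14 = -31)
√(-190314 + h(b, 495)) = √(-190314 - 31) = √(-190345) = I*√190345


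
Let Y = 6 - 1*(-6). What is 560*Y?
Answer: 6720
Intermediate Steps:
Y = 12 (Y = 6 + 6 = 12)
560*Y = 560*12 = 6720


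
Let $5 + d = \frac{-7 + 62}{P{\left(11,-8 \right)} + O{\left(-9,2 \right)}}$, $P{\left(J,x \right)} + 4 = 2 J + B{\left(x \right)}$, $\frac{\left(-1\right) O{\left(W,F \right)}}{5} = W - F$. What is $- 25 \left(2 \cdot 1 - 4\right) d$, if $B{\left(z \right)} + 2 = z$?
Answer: $- \frac{13000}{63} \approx -206.35$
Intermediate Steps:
$B{\left(z \right)} = -2 + z$
$O{\left(W,F \right)} = - 5 W + 5 F$ ($O{\left(W,F \right)} = - 5 \left(W - F\right) = - 5 W + 5 F$)
$P{\left(J,x \right)} = -6 + x + 2 J$ ($P{\left(J,x \right)} = -4 + \left(2 J + \left(-2 + x\right)\right) = -4 + \left(-2 + x + 2 J\right) = -6 + x + 2 J$)
$d = - \frac{260}{63}$ ($d = -5 + \frac{-7 + 62}{\left(-6 - 8 + 2 \cdot 11\right) + \left(\left(-5\right) \left(-9\right) + 5 \cdot 2\right)} = -5 + \frac{55}{\left(-6 - 8 + 22\right) + \left(45 + 10\right)} = -5 + \frac{55}{8 + 55} = -5 + \frac{55}{63} = - \frac{260}{63} \approx -4.127$)
$- 25 \left(2 \cdot 1 - 4\right) d = - 25 \left(2 \cdot 1 - 4\right) \left(- \frac{260}{63}\right) = - 25 \left(2 - 4\right) \left(- \frac{260}{63}\right) = \left(-25\right) \left(-2\right) \left(- \frac{260}{63}\right) = 50 \left(- \frac{260}{63}\right) = - \frac{13000}{63}$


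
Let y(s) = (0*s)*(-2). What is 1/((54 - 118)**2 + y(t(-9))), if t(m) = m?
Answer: 1/4096 ≈ 0.00024414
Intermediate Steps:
y(s) = 0 (y(s) = 0*(-2) = 0)
1/((54 - 118)**2 + y(t(-9))) = 1/((54 - 118)**2 + 0) = 1/((-64)**2 + 0) = 1/(4096 + 0) = 1/4096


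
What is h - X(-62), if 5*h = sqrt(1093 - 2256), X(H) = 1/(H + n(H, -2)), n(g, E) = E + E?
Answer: 1/66 + I*sqrt(1163)/5 ≈ 0.015152 + 6.8206*I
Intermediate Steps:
n(g, E) = 2*E
X(H) = 1/(-4 + H) (X(H) = 1/(H + 2*(-2)) = 1/(H - 4) = 1/(-4 + H))
h = I*sqrt(1163)/5 (h = sqrt(1093 - 2256)/5 = sqrt(-1163)/5 = (I*sqrt(1163))/5 = I*sqrt(1163)/5 ≈ 6.8206*I)
h - X(-62) = I*sqrt(1163)/5 - 1/(-4 - 62) = I*sqrt(1163)/5 - 1/(-66) = I*sqrt(1163)/5 - 1*(-1/66) = I*sqrt(1163)/5 + 1/66 = 1/66 + I*sqrt(1163)/5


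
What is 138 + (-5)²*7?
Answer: 313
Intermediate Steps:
138 + (-5)²*7 = 138 + 25*7 = 138 + 175 = 313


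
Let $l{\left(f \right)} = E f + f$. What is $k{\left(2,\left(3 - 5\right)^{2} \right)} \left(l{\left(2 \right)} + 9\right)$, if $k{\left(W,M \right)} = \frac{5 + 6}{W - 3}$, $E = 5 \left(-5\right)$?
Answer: $429$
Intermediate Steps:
$E = -25$
$k{\left(W,M \right)} = \frac{11}{-3 + W}$
$l{\left(f \right)} = - 24 f$ ($l{\left(f \right)} = - 25 f + f = - 24 f$)
$k{\left(2,\left(3 - 5\right)^{2} \right)} \left(l{\left(2 \right)} + 9\right) = \frac{11}{-3 + 2} \left(\left(-24\right) 2 + 9\right) = \frac{11}{-1} \left(-48 + 9\right) = 11 \left(-1\right) \left(-39\right) = \left(-11\right) \left(-39\right) = 429$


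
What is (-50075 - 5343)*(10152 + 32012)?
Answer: -2336644552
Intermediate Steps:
(-50075 - 5343)*(10152 + 32012) = -55418*42164 = -2336644552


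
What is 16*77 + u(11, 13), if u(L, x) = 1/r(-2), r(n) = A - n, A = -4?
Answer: 2463/2 ≈ 1231.5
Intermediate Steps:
r(n) = -4 - n
u(L, x) = -½ (u(L, x) = 1/(-4 - 1*(-2)) = 1/(-4 + 2) = 1/(-2) = -½)
16*77 + u(11, 13) = 16*77 - ½ = 1232 - ½ = 2463/2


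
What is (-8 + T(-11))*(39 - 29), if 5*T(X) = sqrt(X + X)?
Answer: -80 + 2*I*sqrt(22) ≈ -80.0 + 9.3808*I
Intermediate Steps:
T(X) = sqrt(2)*sqrt(X)/5 (T(X) = sqrt(X + X)/5 = sqrt(2*X)/5 = (sqrt(2)*sqrt(X))/5 = sqrt(2)*sqrt(X)/5)
(-8 + T(-11))*(39 - 29) = (-8 + sqrt(2)*sqrt(-11)/5)*(39 - 29) = (-8 + sqrt(2)*(I*sqrt(11))/5)*10 = (-8 + I*sqrt(22)/5)*10 = -80 + 2*I*sqrt(22)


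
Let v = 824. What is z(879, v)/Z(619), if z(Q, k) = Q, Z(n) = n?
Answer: 879/619 ≈ 1.4200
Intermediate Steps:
z(879, v)/Z(619) = 879/619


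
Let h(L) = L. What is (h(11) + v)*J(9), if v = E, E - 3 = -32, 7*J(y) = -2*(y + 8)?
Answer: 612/7 ≈ 87.429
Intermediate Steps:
J(y) = -16/7 - 2*y/7 (J(y) = (-2*(y + 8))/7 = (-2*(8 + y))/7 = (-16 - 2*y)/7 = -16/7 - 2*y/7)
E = -29 (E = 3 - 32 = -29)
v = -29
(h(11) + v)*J(9) = (11 - 29)*(-16/7 - 2/7*9) = -18*(-16/7 - 18/7) = -18*(-34/7) = 612/7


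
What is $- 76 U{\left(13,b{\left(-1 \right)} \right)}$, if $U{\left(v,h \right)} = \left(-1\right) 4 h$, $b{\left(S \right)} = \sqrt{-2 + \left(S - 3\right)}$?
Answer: $304 i \sqrt{6} \approx 744.64 i$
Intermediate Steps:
$b{\left(S \right)} = \sqrt{-5 + S}$ ($b{\left(S \right)} = \sqrt{-2 + \left(S - 3\right)} = \sqrt{-2 + \left(-3 + S\right)} = \sqrt{-5 + S}$)
$U{\left(v,h \right)} = - 4 h$
$- 76 U{\left(13,b{\left(-1 \right)} \right)} = - 76 \left(- 4 \sqrt{-5 - 1}\right) = - 76 \left(- 4 \sqrt{-6}\right) = - 76 \left(- 4 i \sqrt{6}\right) = 304 i \sqrt{6}$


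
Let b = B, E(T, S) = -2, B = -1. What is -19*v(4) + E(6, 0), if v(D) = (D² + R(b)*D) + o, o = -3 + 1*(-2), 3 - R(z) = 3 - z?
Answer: -135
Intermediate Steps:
b = -1
R(z) = z (R(z) = 3 - (3 - z) = 3 + (-3 + z) = z)
o = -5 (o = -3 - 2 = -5)
v(D) = -5 + D² - D (v(D) = (D² - D) - 5 = -5 + D² - D)
-19*v(4) + E(6, 0) = -19*(-5 + 4² - 1*4) - 2 = -19*(-5 + 16 - 4) - 2 = -19*7 - 2 = -133 - 2 = -135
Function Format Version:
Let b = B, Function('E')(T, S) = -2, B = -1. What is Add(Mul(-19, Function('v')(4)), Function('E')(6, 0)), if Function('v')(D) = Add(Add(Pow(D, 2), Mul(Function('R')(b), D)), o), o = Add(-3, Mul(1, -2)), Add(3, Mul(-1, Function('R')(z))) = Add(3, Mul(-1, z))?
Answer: -135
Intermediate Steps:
b = -1
Function('R')(z) = z (Function('R')(z) = Add(3, Mul(-1, Add(3, Mul(-1, z)))) = Add(3, Add(-3, z)) = z)
o = -5 (o = Add(-3, -2) = -5)
Function('v')(D) = Add(-5, Pow(D, 2), Mul(-1, D)) (Function('v')(D) = Add(Add(Pow(D, 2), Mul(-1, D)), -5) = Add(-5, Pow(D, 2), Mul(-1, D)))
Add(Mul(-19, Function('v')(4)), Function('E')(6, 0)) = Add(Mul(-19, Add(-5, Pow(4, 2), Mul(-1, 4))), -2) = Add(Mul(-19, Add(-5, 16, -4)), -2) = Add(Mul(-19, 7), -2) = Add(-133, -2) = -135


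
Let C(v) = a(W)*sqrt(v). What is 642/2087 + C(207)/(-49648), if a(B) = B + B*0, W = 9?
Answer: 642/2087 - 27*sqrt(23)/49648 ≈ 0.30501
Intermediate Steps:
a(B) = B (a(B) = B + 0 = B)
C(v) = 9*sqrt(v)
642/2087 + C(207)/(-49648) = 642/2087 + (9*sqrt(207))/(-49648) = 642*(1/2087) + (9*(3*sqrt(23)))*(-1/49648) = 642/2087 + (27*sqrt(23))*(-1/49648) = 642/2087 - 27*sqrt(23)/49648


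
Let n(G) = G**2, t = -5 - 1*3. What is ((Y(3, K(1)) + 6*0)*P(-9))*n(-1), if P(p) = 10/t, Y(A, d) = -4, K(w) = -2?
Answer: 5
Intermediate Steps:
t = -8 (t = -5 - 3 = -8)
P(p) = -5/4 (P(p) = 10/(-8) = 10*(-1/8) = -5/4)
((Y(3, K(1)) + 6*0)*P(-9))*n(-1) = ((-4 + 6*0)*(-5/4))*(-1)**2 = ((-4 + 0)*(-5/4))*1 = -4*(-5/4)*1 = 5*1 = 5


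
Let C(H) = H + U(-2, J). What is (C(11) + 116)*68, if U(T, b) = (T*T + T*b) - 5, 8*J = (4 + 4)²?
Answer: 7480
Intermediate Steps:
J = 8 (J = (4 + 4)²/8 = (⅛)*8² = (⅛)*64 = 8)
U(T, b) = -5 + T² + T*b (U(T, b) = (T² + T*b) - 5 = -5 + T² + T*b)
C(H) = -17 + H (C(H) = H + (-5 + (-2)² - 2*8) = H + (-5 + 4 - 16) = H - 17 = -17 + H)
(C(11) + 116)*68 = ((-17 + 11) + 116)*68 = (-6 + 116)*68 = 110*68 = 7480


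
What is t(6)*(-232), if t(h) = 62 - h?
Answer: -12992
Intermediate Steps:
t(6)*(-232) = (62 - 1*6)*(-232) = (62 - 6)*(-232) = 56*(-232) = -12992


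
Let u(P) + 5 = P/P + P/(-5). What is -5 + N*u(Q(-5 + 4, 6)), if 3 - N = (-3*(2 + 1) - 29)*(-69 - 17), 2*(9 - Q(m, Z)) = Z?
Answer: 16973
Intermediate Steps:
Q(m, Z) = 9 - Z/2
u(P) = -4 - P/5 (u(P) = -5 + (P/P + P/(-5)) = -5 + (1 + P*(-⅕)) = -5 + (1 - P/5) = -4 - P/5)
N = -3265 (N = 3 - (-3*(2 + 1) - 29)*(-69 - 17) = 3 - (-3*3 - 29)*(-86) = 3 - (-9 - 29)*(-86) = 3 - (-38)*(-86) = 3 - 1*3268 = 3 - 3268 = -3265)
-5 + N*u(Q(-5 + 4, 6)) = -5 - 3265*(-4 - (9 - ½*6)/5) = -5 - 3265*(-4 - (9 - 3)/5) = -5 - 3265*(-4 - ⅕*6) = -5 - 3265*(-4 - 6/5) = -5 - 3265*(-26/5) = -5 + 16978 = 16973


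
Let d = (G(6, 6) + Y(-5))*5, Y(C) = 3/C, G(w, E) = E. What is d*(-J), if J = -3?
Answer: 81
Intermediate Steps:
d = 27 (d = (6 + 3/(-5))*5 = (6 + 3*(-⅕))*5 = (6 - ⅗)*5 = (27/5)*5 = 27)
d*(-J) = 27*(-1*(-3)) = 27*3 = 81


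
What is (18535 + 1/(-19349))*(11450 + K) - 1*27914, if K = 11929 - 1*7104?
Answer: 5836223587364/19349 ≈ 3.0163e+8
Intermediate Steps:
K = 4825 (K = 11929 - 7104 = 4825)
(18535 + 1/(-19349))*(11450 + K) - 1*27914 = (18535 + 1/(-19349))*(11450 + 4825) - 1*27914 = (18535 - 1/19349)*16275 - 27914 = (358633714/19349)*16275 - 27914 = 5836763695350/19349 - 27914 = 5836223587364/19349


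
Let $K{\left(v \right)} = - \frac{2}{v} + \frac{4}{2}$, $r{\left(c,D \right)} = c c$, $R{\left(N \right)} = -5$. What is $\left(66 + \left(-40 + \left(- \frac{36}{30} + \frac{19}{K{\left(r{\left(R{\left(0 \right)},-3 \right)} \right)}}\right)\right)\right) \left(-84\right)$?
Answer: $- \frac{58289}{20} \approx -2914.4$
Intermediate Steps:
$r{\left(c,D \right)} = c^{2}$
$K{\left(v \right)} = 2 - \frac{2}{v}$ ($K{\left(v \right)} = - \frac{2}{v} + 4 \cdot \frac{1}{2} = - \frac{2}{v} + 2 = 2 - \frac{2}{v}$)
$\left(66 + \left(-40 + \left(- \frac{36}{30} + \frac{19}{K{\left(r{\left(R{\left(0 \right)},-3 \right)} \right)}}\right)\right)\right) \left(-84\right) = \left(66 - \left(\frac{206}{5} - \frac{19}{2 - \frac{2}{\left(-5\right)^{2}}}\right)\right) \left(-84\right) = \left(66 - \left(\frac{206}{5} - \frac{19}{2 - \frac{2}{25}}\right)\right) \left(-84\right) = \left(66 - \left(\frac{206}{5} - \frac{475}{48}\right)\right) \left(-84\right) = \left(66 + \left(-40 + \left(- \frac{6}{5} + 19 \cdot \frac{25}{48}\right)\right)\right) \left(-84\right) = \left(66 + \left(-40 + \left(- \frac{6}{5} + \frac{475}{48}\right)\right)\right) \left(-84\right) = \left(66 + \left(-40 + \frac{2087}{240}\right)\right) \left(-84\right) = \left(66 - \frac{7513}{240}\right) \left(-84\right) = \frac{8327}{240} \left(-84\right) = - \frac{58289}{20}$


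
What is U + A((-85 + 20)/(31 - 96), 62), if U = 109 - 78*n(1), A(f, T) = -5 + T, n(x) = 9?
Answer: -536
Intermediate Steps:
U = -593 (U = 109 - 78*9 = 109 - 702 = -593)
U + A((-85 + 20)/(31 - 96), 62) = -593 + (-5 + 62) = -593 + 57 = -536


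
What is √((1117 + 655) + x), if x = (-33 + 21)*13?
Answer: 4*√101 ≈ 40.200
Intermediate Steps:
x = -156 (x = -12*13 = -156)
√((1117 + 655) + x) = √((1117 + 655) - 156) = √(1772 - 156) = √1616 = 4*√101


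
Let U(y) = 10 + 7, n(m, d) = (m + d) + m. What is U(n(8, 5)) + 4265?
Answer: 4282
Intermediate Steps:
n(m, d) = d + 2*m (n(m, d) = (d + m) + m = d + 2*m)
U(y) = 17
U(n(8, 5)) + 4265 = 17 + 4265 = 4282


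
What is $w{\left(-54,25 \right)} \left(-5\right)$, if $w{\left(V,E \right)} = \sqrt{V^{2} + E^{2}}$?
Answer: $- 5 \sqrt{3541} \approx -297.53$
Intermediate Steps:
$w{\left(V,E \right)} = \sqrt{E^{2} + V^{2}}$
$w{\left(-54,25 \right)} \left(-5\right) = \sqrt{25^{2} + \left(-54\right)^{2}} \left(-5\right) = \sqrt{625 + 2916} \left(-5\right) = \sqrt{3541} \left(-5\right) = - 5 \sqrt{3541}$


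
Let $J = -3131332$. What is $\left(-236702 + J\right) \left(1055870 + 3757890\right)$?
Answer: $-16212907347840$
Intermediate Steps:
$\left(-236702 + J\right) \left(1055870 + 3757890\right) = \left(-236702 - 3131332\right) \left(1055870 + 3757890\right) = \left(-3368034\right) 4813760 = -16212907347840$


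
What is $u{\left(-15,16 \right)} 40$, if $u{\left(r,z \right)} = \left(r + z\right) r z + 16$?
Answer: $-8960$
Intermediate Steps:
$u{\left(r,z \right)} = 16 + r z \left(r + z\right)$ ($u{\left(r,z \right)} = r \left(r + z\right) z + 16 = r z \left(r + z\right) + 16 = 16 + r z \left(r + z\right)$)
$u{\left(-15,16 \right)} 40 = \left(16 - 15 \cdot 16^{2} + 16 \left(-15\right)^{2}\right) 40 = \left(16 - 3840 + 16 \cdot 225\right) 40 = \left(16 - 3840 + 3600\right) 40 = \left(-224\right) 40 = -8960$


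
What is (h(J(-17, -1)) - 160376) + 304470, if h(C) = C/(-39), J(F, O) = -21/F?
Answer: 31844767/221 ≈ 1.4409e+5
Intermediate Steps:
h(C) = -C/39 (h(C) = C*(-1/39) = -C/39)
(h(J(-17, -1)) - 160376) + 304470 = (-(-7)/(13*(-17)) - 160376) + 304470 = (-(-7)*(-1)/(13*17) - 160376) + 304470 = (-1/39*21/17 - 160376) + 304470 = (-7/221 - 160376) + 304470 = -35443103/221 + 304470 = 31844767/221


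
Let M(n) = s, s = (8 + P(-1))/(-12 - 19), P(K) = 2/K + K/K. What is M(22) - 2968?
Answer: -92015/31 ≈ -2968.2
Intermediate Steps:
P(K) = 1 + 2/K (P(K) = 2/K + 1 = 1 + 2/K)
s = -7/31 (s = (8 + (2 - 1)/(-1))/(-12 - 19) = (8 - 1*1)/(-31) = (8 - 1)*(-1/31) = 7*(-1/31) = -7/31 ≈ -0.22581)
M(n) = -7/31
M(22) - 2968 = -7/31 - 2968 = -92015/31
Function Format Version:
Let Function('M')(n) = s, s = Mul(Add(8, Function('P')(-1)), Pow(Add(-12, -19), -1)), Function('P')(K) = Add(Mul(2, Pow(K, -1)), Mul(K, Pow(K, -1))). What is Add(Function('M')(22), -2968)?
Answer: Rational(-92015, 31) ≈ -2968.2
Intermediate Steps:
Function('P')(K) = Add(1, Mul(2, Pow(K, -1))) (Function('P')(K) = Add(Mul(2, Pow(K, -1)), 1) = Add(1, Mul(2, Pow(K, -1))))
s = Rational(-7, 31) (s = Mul(Add(8, Mul(Pow(-1, -1), Add(2, -1))), Pow(Add(-12, -19), -1)) = Mul(Add(8, Mul(-1, 1)), Pow(-31, -1)) = Mul(Add(8, -1), Rational(-1, 31)) = Mul(7, Rational(-1, 31)) = Rational(-7, 31) ≈ -0.22581)
Function('M')(n) = Rational(-7, 31)
Add(Function('M')(22), -2968) = Add(Rational(-7, 31), -2968) = Rational(-92015, 31)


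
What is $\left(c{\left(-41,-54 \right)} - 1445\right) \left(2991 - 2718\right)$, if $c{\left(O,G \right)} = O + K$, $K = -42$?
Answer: $-417144$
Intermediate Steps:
$c{\left(O,G \right)} = -42 + O$ ($c{\left(O,G \right)} = O - 42 = -42 + O$)
$\left(c{\left(-41,-54 \right)} - 1445\right) \left(2991 - 2718\right) = \left(\left(-42 - 41\right) - 1445\right) \left(2991 - 2718\right) = \left(-83 - 1445\right) 273 = \left(-1528\right) 273 = -417144$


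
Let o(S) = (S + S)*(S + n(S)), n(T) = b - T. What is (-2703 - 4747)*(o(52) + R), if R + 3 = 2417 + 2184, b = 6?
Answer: -38903900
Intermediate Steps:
n(T) = 6 - T
R = 4598 (R = -3 + (2417 + 2184) = -3 + 4601 = 4598)
o(S) = 12*S (o(S) = (S + S)*(S + (6 - S)) = (2*S)*6 = 12*S)
(-2703 - 4747)*(o(52) + R) = (-2703 - 4747)*(12*52 + 4598) = -7450*(624 + 4598) = -7450*5222 = -38903900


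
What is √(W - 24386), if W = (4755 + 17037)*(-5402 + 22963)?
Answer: √382664926 ≈ 19562.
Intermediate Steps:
W = 382689312 (W = 21792*17561 = 382689312)
√(W - 24386) = √(382689312 - 24386) = √382664926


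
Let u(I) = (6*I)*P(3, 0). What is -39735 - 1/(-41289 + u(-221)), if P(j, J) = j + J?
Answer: -1798684244/45267 ≈ -39735.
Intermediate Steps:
P(j, J) = J + j
u(I) = 18*I (u(I) = (6*I)*(0 + 3) = (6*I)*3 = 18*I)
-39735 - 1/(-41289 + u(-221)) = -39735 - 1/(-41289 + 18*(-221)) = -39735 - 1/(-41289 - 3978) = -39735 - 1/(-45267) = -39735 - 1*(-1/45267) = -39735 + 1/45267 = -1798684244/45267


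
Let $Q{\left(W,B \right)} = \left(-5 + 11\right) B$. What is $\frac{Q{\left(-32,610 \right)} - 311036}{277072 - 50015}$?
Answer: $- \frac{307376}{227057} \approx -1.3537$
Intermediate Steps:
$Q{\left(W,B \right)} = 6 B$
$\frac{Q{\left(-32,610 \right)} - 311036}{277072 - 50015} = \frac{6 \cdot 610 - 311036}{277072 - 50015} = \frac{3660 - 311036}{227057} = \left(-307376\right) \frac{1}{227057} = - \frac{307376}{227057}$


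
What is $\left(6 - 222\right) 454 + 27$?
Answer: $-98037$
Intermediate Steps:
$\left(6 - 222\right) 454 + 27 = \left(-216\right) 454 + 27 = -98064 + 27 = -98037$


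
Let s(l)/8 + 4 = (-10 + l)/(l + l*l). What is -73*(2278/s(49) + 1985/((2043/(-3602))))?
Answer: 45804207335/175698 ≈ 2.6070e+5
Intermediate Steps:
s(l) = -32 + 8*(-10 + l)/(l + l²) (s(l) = -32 + 8*((-10 + l)/(l + l*l)) = -32 + 8*((-10 + l)/(l + l²)) = -32 + 8*(-10 + l)/(l + l²))
-73*(2278/s(49) + 1985/((2043/(-3602)))) = -73*(2278/((8*(-10 - 4*49² - 3*49)/(49*(1 + 49)))) + 1985/((2043/(-3602)))) = -73*(2278/((8*(1/49)*(-10 - 4*2401 - 147)/50)) + 1985/((2043*(-1/3602)))) = -73*(2278/((8*(1/49)*(1/50)*(-10 - 9604 - 147))) + 1985/(-2043/3602)) = -73*(2278/((8*(1/49)*(1/50)*(-9761))) + 1985*(-3602/2043)) = -73*(2278/(-39044/1225) - 7149970/2043) = -73*(2278*(-1225/39044) - 7149970/2043) = -73*(-1395275/19522 - 7149970/2043) = -73*(-627454895/175698) = 45804207335/175698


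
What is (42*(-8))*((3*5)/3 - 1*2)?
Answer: -1008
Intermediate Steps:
(42*(-8))*((3*5)/3 - 1*2) = -336*(15*(1/3) - 2) = -336*(5 - 2) = -336*3 = -1008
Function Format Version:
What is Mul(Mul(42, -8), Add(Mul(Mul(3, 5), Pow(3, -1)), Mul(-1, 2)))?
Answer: -1008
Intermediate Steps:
Mul(Mul(42, -8), Add(Mul(Mul(3, 5), Pow(3, -1)), Mul(-1, 2))) = Mul(-336, Add(Mul(15, Rational(1, 3)), -2)) = Mul(-336, Add(5, -2)) = Mul(-336, 3) = -1008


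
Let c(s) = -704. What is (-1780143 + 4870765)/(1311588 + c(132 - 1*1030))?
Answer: 1545311/655442 ≈ 2.3577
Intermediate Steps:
(-1780143 + 4870765)/(1311588 + c(132 - 1*1030)) = (-1780143 + 4870765)/(1311588 - 704) = 3090622/1310884 = 3090622*(1/1310884) = 1545311/655442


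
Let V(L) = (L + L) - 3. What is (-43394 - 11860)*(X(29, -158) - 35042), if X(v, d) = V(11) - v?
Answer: 1936763208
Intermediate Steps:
V(L) = -3 + 2*L (V(L) = 2*L - 3 = -3 + 2*L)
X(v, d) = 19 - v (X(v, d) = (-3 + 2*11) - v = (-3 + 22) - v = 19 - v)
(-43394 - 11860)*(X(29, -158) - 35042) = (-43394 - 11860)*((19 - 1*29) - 35042) = -55254*((19 - 29) - 35042) = -55254*(-10 - 35042) = -55254*(-35052) = 1936763208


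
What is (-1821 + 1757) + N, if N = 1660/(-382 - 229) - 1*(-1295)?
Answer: 750481/611 ≈ 1228.3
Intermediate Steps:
N = 789585/611 (N = 1660/(-611) + 1295 = 1660*(-1/611) + 1295 = -1660/611 + 1295 = 789585/611 ≈ 1292.3)
(-1821 + 1757) + N = (-1821 + 1757) + 789585/611 = -64 + 789585/611 = 750481/611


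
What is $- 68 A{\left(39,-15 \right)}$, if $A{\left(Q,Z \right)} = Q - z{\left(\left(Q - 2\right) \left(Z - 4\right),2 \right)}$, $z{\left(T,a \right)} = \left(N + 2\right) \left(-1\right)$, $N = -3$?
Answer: $-2584$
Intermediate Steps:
$z{\left(T,a \right)} = 1$ ($z{\left(T,a \right)} = \left(-3 + 2\right) \left(-1\right) = \left(-1\right) \left(-1\right) = 1$)
$A{\left(Q,Z \right)} = -1 + Q$ ($A{\left(Q,Z \right)} = Q - 1 = -1 + Q$)
$- 68 A{\left(39,-15 \right)} = - 68 \left(-1 + 39\right) = \left(-68\right) 38 = -2584$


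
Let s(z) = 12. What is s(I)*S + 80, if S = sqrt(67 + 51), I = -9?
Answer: 80 + 12*sqrt(118) ≈ 210.35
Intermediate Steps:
S = sqrt(118) ≈ 10.863
s(I)*S + 80 = 12*sqrt(118) + 80 = 80 + 12*sqrt(118)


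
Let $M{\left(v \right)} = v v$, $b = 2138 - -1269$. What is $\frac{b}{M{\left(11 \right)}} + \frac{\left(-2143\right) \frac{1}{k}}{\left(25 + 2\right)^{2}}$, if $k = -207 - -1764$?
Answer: $\frac{3866866268}{137341413} \approx 28.155$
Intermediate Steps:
$k = 1557$ ($k = -207 + 1764 = 1557$)
$b = 3407$ ($b = 2138 + 1269 = 3407$)
$M{\left(v \right)} = v^{2}$
$\frac{b}{M{\left(11 \right)}} + \frac{\left(-2143\right) \frac{1}{k}}{\left(25 + 2\right)^{2}} = \frac{3407}{11^{2}} + \frac{\left(-2143\right) \frac{1}{1557}}{\left(25 + 2\right)^{2}} = \frac{3407}{121} + \frac{\left(-2143\right) \frac{1}{1557}}{27^{2}} = 3407 \cdot \frac{1}{121} - \frac{2143}{1557 \cdot 729} = \frac{3407}{121} - \frac{2143}{1135053} = \frac{3866866268}{137341413}$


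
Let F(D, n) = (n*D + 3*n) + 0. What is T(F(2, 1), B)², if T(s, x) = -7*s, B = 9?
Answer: 1225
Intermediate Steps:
F(D, n) = 3*n + D*n (F(D, n) = (D*n + 3*n) + 0 = (3*n + D*n) + 0 = 3*n + D*n)
T(F(2, 1), B)² = (-7*(3 + 2))² = (-7*5)² = (-35)² = 1225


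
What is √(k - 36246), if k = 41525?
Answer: √5279 ≈ 72.657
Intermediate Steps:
√(k - 36246) = √(41525 - 36246) = √5279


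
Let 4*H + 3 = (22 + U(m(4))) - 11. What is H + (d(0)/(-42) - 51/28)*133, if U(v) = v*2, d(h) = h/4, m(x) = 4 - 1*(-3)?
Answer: -947/4 ≈ -236.75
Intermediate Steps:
m(x) = 7 (m(x) = 4 + 3 = 7)
d(h) = h/4 (d(h) = h*(¼) = h/4)
U(v) = 2*v
H = 11/2 (H = -¾ + ((22 + 2*7) - 11)/4 = -¾ + ((22 + 14) - 11)/4 = -¾ + (36 - 11)/4 = -¾ + (¼)*25 = -¾ + 25/4 = 11/2 ≈ 5.5000)
H + (d(0)/(-42) - 51/28)*133 = 11/2 + (((¼)*0)/(-42) - 51/28)*133 = 11/2 + (0*(-1/42) - 51*1/28)*133 = 11/2 + (0 - 51/28)*133 = 11/2 - 51/28*133 = 11/2 - 969/4 = -947/4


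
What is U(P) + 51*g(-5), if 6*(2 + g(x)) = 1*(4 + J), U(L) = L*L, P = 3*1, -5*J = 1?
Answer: -607/10 ≈ -60.700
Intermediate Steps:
J = -1/5 (J = -1/5*1 = -1/5 ≈ -0.20000)
P = 3
U(L) = L**2
g(x) = -41/30 (g(x) = -2 + (1*(4 - 1/5))/6 = -2 + (1*(19/5))/6 = -2 + (1/6)*(19/5) = -2 + 19/30 = -41/30)
U(P) + 51*g(-5) = 3**2 + 51*(-41/30) = 9 - 697/10 = -607/10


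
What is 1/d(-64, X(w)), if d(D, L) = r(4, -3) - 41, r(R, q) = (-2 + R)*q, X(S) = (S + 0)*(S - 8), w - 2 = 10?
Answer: -1/47 ≈ -0.021277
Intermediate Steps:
w = 12 (w = 2 + 10 = 12)
X(S) = S*(-8 + S)
r(R, q) = q*(-2 + R)
d(D, L) = -47 (d(D, L) = -3*(-2 + 4) - 41 = -3*2 - 41 = -6 - 41 = -47)
1/d(-64, X(w)) = 1/(-47) = -1/47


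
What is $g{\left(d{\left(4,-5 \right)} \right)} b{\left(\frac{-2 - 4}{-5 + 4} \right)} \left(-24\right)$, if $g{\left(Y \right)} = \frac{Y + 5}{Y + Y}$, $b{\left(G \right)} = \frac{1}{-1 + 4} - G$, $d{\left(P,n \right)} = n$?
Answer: $0$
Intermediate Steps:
$b{\left(G \right)} = \frac{1}{3} - G$
$g{\left(Y \right)} = \frac{5 + Y}{2 Y}$
$g{\left(d{\left(4,-5 \right)} \right)} b{\left(\frac{-2 - 4}{-5 + 4} \right)} \left(-24\right) = \frac{5 - 5}{2 \left(-5\right)} \left(\frac{1}{3} - \frac{-2 - 4}{-5 + 4}\right) \left(-24\right) = \frac{1}{2} \left(- \frac{1}{5}\right) 0 \left(\frac{1}{3} - - \frac{6}{-1}\right) \left(-24\right) = 0 \left(\frac{1}{3} - \left(-6\right) \left(-1\right)\right) \left(-24\right) = 0 \left(\frac{1}{3} - 6\right) \left(-24\right) = 0 \left(- \frac{17}{3}\right) \left(-24\right) = 0 \left(-24\right) = 0$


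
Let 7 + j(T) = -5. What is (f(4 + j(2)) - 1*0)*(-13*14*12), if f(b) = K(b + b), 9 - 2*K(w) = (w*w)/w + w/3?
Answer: -33124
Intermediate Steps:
j(T) = -12 (j(T) = -7 - 5 = -12)
K(w) = 9/2 - 2*w/3 (K(w) = 9/2 - ((w*w)/w + w/3)/2 = 9/2 - (w²/w + w*(⅓))/2 = 9/2 - (w + w/3)/2 = 9/2 - 2*w/3)
f(b) = 9/2 - 4*b/3 (f(b) = 9/2 - 2*(b + b)/3 = 9/2 - 4*b/3)
(f(4 + j(2)) - 1*0)*(-13*14*12) = ((9/2 - 4*(4 - 12)/3) - 1*0)*(-13*14*12) = ((9/2 - 4/3*(-8)) + 0)*(-182*12) = ((9/2 + 32/3) + 0)*(-2184) = (91/6 + 0)*(-2184) = (91/6)*(-2184) = -33124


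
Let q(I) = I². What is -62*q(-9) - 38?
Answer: -5060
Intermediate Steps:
-62*q(-9) - 38 = -62*(-9)² - 38 = -62*81 - 38 = -5022 - 38 = -5060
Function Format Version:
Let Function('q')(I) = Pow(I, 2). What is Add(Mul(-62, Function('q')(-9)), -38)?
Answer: -5060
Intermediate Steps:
Add(Mul(-62, Function('q')(-9)), -38) = Add(Mul(-62, Pow(-9, 2)), -38) = Add(Mul(-62, 81), -38) = Add(-5022, -38) = -5060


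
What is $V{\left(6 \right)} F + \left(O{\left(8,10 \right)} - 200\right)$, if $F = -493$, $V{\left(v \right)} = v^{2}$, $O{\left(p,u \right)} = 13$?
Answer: $-17935$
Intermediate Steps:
$V{\left(6 \right)} F + \left(O{\left(8,10 \right)} - 200\right) = 6^{2} \left(-493\right) + \left(13 - 200\right) = 36 \left(-493\right) - 187 = -17748 - 187 = -17935$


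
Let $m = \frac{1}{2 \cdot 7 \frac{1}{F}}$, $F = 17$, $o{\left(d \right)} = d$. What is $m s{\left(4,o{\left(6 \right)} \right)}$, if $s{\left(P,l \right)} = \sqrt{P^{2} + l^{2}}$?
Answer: $\frac{17 \sqrt{13}}{7} \approx 8.7563$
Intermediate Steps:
$m = \frac{17}{14}$ ($m = \frac{1}{2 \cdot 7 \cdot \frac{1}{17}} = \frac{1}{14 \cdot \frac{1}{17}} = \frac{1}{\frac{14}{17}} = \frac{17}{14} \approx 1.2143$)
$m s{\left(4,o{\left(6 \right)} \right)} = \frac{17 \sqrt{4^{2} + 6^{2}}}{14} = \frac{17 \sqrt{16 + 36}}{14} = \frac{17 \sqrt{52}}{14} = \frac{17 \cdot 2 \sqrt{13}}{14} = \frac{17 \sqrt{13}}{7}$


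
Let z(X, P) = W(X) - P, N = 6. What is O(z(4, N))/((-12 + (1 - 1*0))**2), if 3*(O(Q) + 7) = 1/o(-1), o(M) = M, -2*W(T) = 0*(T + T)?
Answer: -2/33 ≈ -0.060606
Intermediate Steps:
W(T) = 0 (W(T) = -0*(T + T) = -0*2*T = -1/2*0 = 0)
z(X, P) = -P (z(X, P) = 0 - P = -P)
O(Q) = -22/3 (O(Q) = -7 + (1/3)/(-1) = -7 + (1/3)*(-1) = -7 - 1/3 = -22/3)
O(z(4, N))/((-12 + (1 - 1*0))**2) = -22/(3*(-12 + (1 - 1*0))**2) = -22/(3*(-12 + (1 + 0))**2) = -22/(3*(-12 + 1)**2) = -22/(3*((-11)**2)) = -22/3/121 = -22/3*1/121 = -2/33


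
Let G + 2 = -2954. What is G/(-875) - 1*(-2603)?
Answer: 2280581/875 ≈ 2606.4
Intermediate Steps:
G = -2956 (G = -2 - 2954 = -2956)
G/(-875) - 1*(-2603) = -2956/(-875) - 1*(-2603) = -2956*(-1/875) + 2603 = 2956/875 + 2603 = 2280581/875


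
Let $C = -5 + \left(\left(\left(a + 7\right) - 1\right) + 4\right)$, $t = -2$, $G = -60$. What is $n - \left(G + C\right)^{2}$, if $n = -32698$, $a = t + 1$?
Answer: $-35834$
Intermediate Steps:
$a = -1$ ($a = -2 + 1 = -1$)
$C = 4$ ($C = -5 + \left(\left(\left(-1 + 7\right) - 1\right) + 4\right) = -5 + \left(\left(6 - 1\right) + 4\right) = -5 + \left(5 + 4\right) = -5 + 9 = 4$)
$n - \left(G + C\right)^{2} = -32698 - \left(-60 + 4\right)^{2} = -32698 - \left(-56\right)^{2} = -32698 - 3136 = -35834$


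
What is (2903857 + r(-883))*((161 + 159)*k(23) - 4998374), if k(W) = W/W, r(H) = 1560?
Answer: -14521431058518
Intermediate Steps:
k(W) = 1
(2903857 + r(-883))*((161 + 159)*k(23) - 4998374) = (2903857 + 1560)*((161 + 159)*1 - 4998374) = 2905417*(320*1 - 4998374) = 2905417*(320 - 4998374) = 2905417*(-4998054) = -14521431058518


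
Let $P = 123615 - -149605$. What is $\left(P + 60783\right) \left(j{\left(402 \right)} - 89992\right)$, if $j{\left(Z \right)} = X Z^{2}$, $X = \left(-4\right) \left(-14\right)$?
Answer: $2992610767496$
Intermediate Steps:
$P = 273220$ ($P = 123615 + 149605 = 273220$)
$X = 56$
$j{\left(Z \right)} = 56 Z^{2}$
$\left(P + 60783\right) \left(j{\left(402 \right)} - 89992\right) = \left(273220 + 60783\right) \left(56 \cdot 402^{2} - 89992\right) = 334003 \left(56 \cdot 161604 - 89992\right) = 334003 \left(9049824 - 89992\right) = 334003 \cdot 8959832 = 2992610767496$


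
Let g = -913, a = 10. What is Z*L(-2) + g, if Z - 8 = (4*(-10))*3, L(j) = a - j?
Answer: -2257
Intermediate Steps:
L(j) = 10 - j
Z = -112 (Z = 8 + (4*(-10))*3 = 8 - 40*3 = 8 - 120 = -112)
Z*L(-2) + g = -112*(10 - 1*(-2)) - 913 = -112*(10 + 2) - 913 = -112*12 - 913 = -1344 - 913 = -2257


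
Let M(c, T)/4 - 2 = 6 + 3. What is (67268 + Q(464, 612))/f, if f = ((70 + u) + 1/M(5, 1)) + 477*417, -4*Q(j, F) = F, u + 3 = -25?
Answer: 590612/1750769 ≈ 0.33734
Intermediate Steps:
M(c, T) = 44 (M(c, T) = 8 + 4*(6 + 3) = 8 + 4*9 = 8 + 36 = 44)
u = -28 (u = -3 - 25 = -28)
Q(j, F) = -F/4
f = 8753845/44 (f = ((70 - 28) + 1/44) + 477*417 = (42 + 1/44) + 198909 = 1849/44 + 198909 = 8753845/44 ≈ 1.9895e+5)
(67268 + Q(464, 612))/f = (67268 - ¼*612)/(8753845/44) = (67268 - 153)*(44/8753845) = 67115*(44/8753845) = 590612/1750769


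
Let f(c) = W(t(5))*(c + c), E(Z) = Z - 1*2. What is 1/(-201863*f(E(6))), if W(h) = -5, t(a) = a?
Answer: 1/8074520 ≈ 1.2385e-7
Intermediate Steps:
E(Z) = -2 + Z (E(Z) = Z - 2 = -2 + Z)
f(c) = -10*c (f(c) = -5*(c + c) = -10*c)
1/(-201863*f(E(6))) = 1/(-(-2018630)*(-2 + 6)) = 1/(-(-2018630)*4) = 1/(-201863*(-40)) = 1/8074520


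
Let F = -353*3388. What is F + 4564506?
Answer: 3368542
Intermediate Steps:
F = -1195964
F + 4564506 = -1195964 + 4564506 = 3368542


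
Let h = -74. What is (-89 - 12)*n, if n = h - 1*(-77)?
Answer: -303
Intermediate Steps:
n = 3 (n = -74 - 1*(-77) = -74 + 77 = 3)
(-89 - 12)*n = (-89 - 12)*3 = -101*3 = -303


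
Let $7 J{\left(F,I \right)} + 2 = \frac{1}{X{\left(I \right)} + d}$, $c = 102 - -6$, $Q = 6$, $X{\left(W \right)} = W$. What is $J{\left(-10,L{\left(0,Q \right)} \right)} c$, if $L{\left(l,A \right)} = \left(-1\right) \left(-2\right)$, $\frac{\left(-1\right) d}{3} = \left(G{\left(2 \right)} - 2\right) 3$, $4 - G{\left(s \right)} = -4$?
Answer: $- \frac{405}{13} \approx -31.154$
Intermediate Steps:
$G{\left(s \right)} = 8$ ($G{\left(s \right)} = 4 - -4 = 4 + 4 = 8$)
$d = -54$ ($d = - 3 \left(8 - 2\right) 3 = - 3 \cdot 6 \cdot 3 = \left(-3\right) 18 = -54$)
$L{\left(l,A \right)} = 2$
$c = 108$ ($c = 102 + 6 = 108$)
$J{\left(F,I \right)} = - \frac{2}{7} + \frac{1}{7 \left(-54 + I\right)}$ ($J{\left(F,I \right)} = - \frac{2}{7} + \frac{1}{7 \left(I - 54\right)} = - \frac{2}{7} + \frac{1}{7 \left(-54 + I\right)}$)
$J{\left(-10,L{\left(0,Q \right)} \right)} c = \frac{109 - 4}{7 \left(-54 + 2\right)} 108 = \frac{109 - 4}{7 \left(-52\right)} 108 = \frac{1}{7} \left(- \frac{1}{52}\right) 105 \cdot 108 = \left(- \frac{15}{52}\right) 108 = - \frac{405}{13}$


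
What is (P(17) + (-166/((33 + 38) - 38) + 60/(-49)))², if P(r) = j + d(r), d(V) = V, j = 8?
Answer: 918756721/2614689 ≈ 351.38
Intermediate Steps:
P(r) = 8 + r
(P(17) + (-166/((33 + 38) - 38) + 60/(-49)))² = ((8 + 17) + (-166/((33 + 38) - 38) + 60/(-49)))² = (25 + (-166/(71 - 38) + 60*(-1/49)))² = (25 + (-166/33 - 60/49))² = (25 - 10114/1617)² = (30311/1617)² = 918756721/2614689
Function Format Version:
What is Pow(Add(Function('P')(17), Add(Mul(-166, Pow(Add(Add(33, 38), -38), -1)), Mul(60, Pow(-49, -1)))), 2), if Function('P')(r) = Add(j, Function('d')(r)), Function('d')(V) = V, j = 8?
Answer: Rational(918756721, 2614689) ≈ 351.38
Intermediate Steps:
Function('P')(r) = Add(8, r)
Pow(Add(Function('P')(17), Add(Mul(-166, Pow(Add(Add(33, 38), -38), -1)), Mul(60, Pow(-49, -1)))), 2) = Pow(Add(Add(8, 17), Add(Mul(-166, Pow(Add(Add(33, 38), -38), -1)), Mul(60, Pow(-49, -1)))), 2) = Pow(Add(25, Add(Mul(-166, Pow(Add(71, -38), -1)), Mul(60, Rational(-1, 49)))), 2) = Pow(Add(25, Add(Mul(-166, Pow(33, -1)), Rational(-60, 49))), 2) = Pow(Add(25, Add(Mul(-166, Rational(1, 33)), Rational(-60, 49))), 2) = Pow(Add(25, Add(Rational(-166, 33), Rational(-60, 49))), 2) = Pow(Add(25, Rational(-10114, 1617)), 2) = Pow(Rational(30311, 1617), 2) = Rational(918756721, 2614689)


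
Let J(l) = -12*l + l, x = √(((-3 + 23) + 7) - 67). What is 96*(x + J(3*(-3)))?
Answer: 9504 + 192*I*√10 ≈ 9504.0 + 607.16*I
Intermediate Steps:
x = 2*I*√10 (x = √((20 + 7) - 67) = √(27 - 67) = √(-40) = 2*I*√10 ≈ 6.3246*I)
J(l) = -11*l
96*(x + J(3*(-3))) = 96*(2*I*√10 - 33*(-3)) = 96*(2*I*√10 - 11*(-9)) = 96*(2*I*√10 + 99) = 96*(99 + 2*I*√10) = 9504 + 192*I*√10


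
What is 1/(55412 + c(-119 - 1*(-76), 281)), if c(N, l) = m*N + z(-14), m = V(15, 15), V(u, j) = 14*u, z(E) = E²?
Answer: 1/46578 ≈ 2.1469e-5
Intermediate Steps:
m = 210 (m = 14*15 = 210)
c(N, l) = 196 + 210*N (c(N, l) = 210*N + (-14)² = 210*N + 196 = 196 + 210*N)
1/(55412 + c(-119 - 1*(-76), 281)) = 1/(55412 + (196 + 210*(-119 - 1*(-76)))) = 1/(55412 + (196 + 210*(-119 + 76))) = 1/(55412 + (196 + 210*(-43))) = 1/(55412 + (196 - 9030)) = 1/(55412 - 8834) = 1/46578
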